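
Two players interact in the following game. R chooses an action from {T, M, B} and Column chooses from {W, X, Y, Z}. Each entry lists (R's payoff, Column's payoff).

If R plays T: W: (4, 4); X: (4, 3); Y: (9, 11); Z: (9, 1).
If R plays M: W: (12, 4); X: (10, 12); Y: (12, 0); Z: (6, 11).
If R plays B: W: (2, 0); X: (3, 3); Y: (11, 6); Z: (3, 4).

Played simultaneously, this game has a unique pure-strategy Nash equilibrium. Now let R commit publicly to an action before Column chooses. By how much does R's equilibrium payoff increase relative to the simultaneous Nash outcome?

1

Work backward from Column's decision.
- T → Column plays Y (best of 4, 3, 11, 1); R gets 9.
- M → Column plays X (best of 4, 12, 0, 11); R gets 10.
- B → Column plays Y (best of 0, 3, 6, 4); R gets 11.
Among 9, 10, 11, the best is 11 at B. Subgame-perfect outcome: (B, Y) with payoffs (11, 6).
Under simultaneous play:
R's best replies: W→M; X→M; Y→M; Z→T.
Column's best replies: T→Y; M→X; B→Y.
Only (M, X) has each player best-responding; Nash payoffs (10, 12).
R's commitment gain: 11 − 10 = 1.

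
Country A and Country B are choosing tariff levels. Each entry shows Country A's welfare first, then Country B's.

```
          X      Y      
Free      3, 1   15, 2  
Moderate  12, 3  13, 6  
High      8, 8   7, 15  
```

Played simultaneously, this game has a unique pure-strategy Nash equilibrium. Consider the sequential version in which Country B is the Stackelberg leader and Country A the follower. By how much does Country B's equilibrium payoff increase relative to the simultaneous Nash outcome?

1

Country A best-responds to each possible Country B move:
- X: Country A compares 3, 12, 8 and picks Moderate; Country B would get 3.
- Y: Country A compares 15, 13, 7 and picks Free; Country B would get 2.
Among 3, 2, the best is 3 at X. Subgame-perfect outcome: (Moderate, X) with payoffs (12, 3).
Under simultaneous play:
Country A's best replies: X→Moderate; Y→Free.
Country B's best replies: Free→Y; Moderate→Y; High→Y.
The unique mutual best reply is (Free, Y), giving (15, 2).
Country B's commitment gain: 3 − 2 = 1.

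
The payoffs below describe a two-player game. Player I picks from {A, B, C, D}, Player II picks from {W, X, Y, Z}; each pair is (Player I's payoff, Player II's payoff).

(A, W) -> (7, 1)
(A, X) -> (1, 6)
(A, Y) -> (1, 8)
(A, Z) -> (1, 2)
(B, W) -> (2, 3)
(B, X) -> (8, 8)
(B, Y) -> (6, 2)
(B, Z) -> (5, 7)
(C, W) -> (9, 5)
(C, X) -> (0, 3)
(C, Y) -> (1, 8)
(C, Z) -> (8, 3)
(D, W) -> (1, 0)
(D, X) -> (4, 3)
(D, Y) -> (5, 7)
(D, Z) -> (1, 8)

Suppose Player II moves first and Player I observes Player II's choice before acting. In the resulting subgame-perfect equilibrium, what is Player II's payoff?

Player I best-responds to each possible Player II move:
- W: BR = C, leader payoff 5.
- X: BR = B, leader payoff 8.
- Y: BR = B, leader payoff 2.
- Z: BR = C, leader payoff 3.
Player II's induced payoffs are 5, 8, 2, 3, so Player II commits to X. Subgame-perfect outcome: (B, X) with payoffs (8, 8).

8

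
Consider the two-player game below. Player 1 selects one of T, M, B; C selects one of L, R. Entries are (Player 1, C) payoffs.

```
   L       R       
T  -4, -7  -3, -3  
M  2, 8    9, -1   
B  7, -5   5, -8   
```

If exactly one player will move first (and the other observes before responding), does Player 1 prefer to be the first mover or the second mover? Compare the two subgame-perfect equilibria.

second

If Player 1 leads: C's best replies are T→R, M→L, B→L; Player 1's induced payoffs -3, 2, 7; outcome (B, L), payoffs (7, -5).
If C leads: Player 1's best replies are L→B, R→M; C's induced payoffs -5, -1; outcome (M, R), payoffs (9, -1).
Player 1 gets 7 moving first and 9 moving second, so Player 1 prefers to move second.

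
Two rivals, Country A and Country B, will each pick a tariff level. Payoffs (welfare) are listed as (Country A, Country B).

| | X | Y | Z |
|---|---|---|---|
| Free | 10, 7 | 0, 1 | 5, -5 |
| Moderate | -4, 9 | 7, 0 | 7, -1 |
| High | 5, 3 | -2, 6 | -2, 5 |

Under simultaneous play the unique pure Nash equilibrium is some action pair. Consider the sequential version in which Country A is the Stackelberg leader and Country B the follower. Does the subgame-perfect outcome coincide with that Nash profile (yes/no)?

yes

Country B best-responds to each possible Country A move:
- Free: Country B compares 7, 1, -5 and picks X; Country A would get 10.
- Moderate: Country B compares 9, 0, -1 and picks X; Country A would get -4.
- High: Country B compares 3, 6, 5 and picks Y; Country A would get -2.
Among 10, -4, -2, the best is 10 at Free. Subgame-perfect outcome: (Free, X) with payoffs (10, 7).
For the simultaneous game, intersect best replies.
Country A's best replies: X→Free; Y→Moderate; Z→Moderate.
Country B's best replies: Free→X; Moderate→X; High→Y.
Only (Free, X) has each player best-responding; Nash payoffs (10, 7).
Sequential outcome (Free, X) coincides with the Nash profile (Free, X).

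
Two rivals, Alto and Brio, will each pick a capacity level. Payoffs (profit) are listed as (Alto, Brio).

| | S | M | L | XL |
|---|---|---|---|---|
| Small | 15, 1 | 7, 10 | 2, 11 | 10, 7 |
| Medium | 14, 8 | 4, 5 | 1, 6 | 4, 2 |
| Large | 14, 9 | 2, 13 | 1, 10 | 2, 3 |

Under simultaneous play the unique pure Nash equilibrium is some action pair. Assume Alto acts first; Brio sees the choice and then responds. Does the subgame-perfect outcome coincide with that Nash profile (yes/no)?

Backward induction with Alto moving first.
- Small: BR = L, leader payoff 2.
- Medium: BR = S, leader payoff 14.
- Large: BR = M, leader payoff 2.
Alto's induced payoffs are 2, 14, 2, so Alto commits to Medium. Subgame-perfect outcome: (Medium, S) with payoffs (14, 8).
For the simultaneous game, intersect best replies.
Alto's best replies: S→Small; M→Small; L→Small; XL→Small.
Brio's best replies: Small→L; Medium→S; Large→M.
Only (Small, L) has each player best-responding; Nash payoffs (2, 11).
Sequential outcome (Medium, S) differs from the Nash profile (Small, L).

no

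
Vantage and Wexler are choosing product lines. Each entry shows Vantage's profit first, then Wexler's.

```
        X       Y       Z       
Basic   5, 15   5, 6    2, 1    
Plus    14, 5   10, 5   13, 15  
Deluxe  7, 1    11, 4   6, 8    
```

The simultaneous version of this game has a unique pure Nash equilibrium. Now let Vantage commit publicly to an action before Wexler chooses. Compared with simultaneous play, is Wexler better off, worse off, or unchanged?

Backward induction with Vantage moving first.
- Basic: BR = X, leader payoff 5.
- Plus: BR = Z, leader payoff 13.
- Deluxe: BR = Z, leader payoff 6.
Maximizing over 5, 13, 6, Vantage chooses Plus. Subgame-perfect outcome: (Plus, Z) with payoffs (13, 15).
Now find the simultaneous Nash equilibrium.
Vantage's best replies: X→Plus; Y→Deluxe; Z→Plus.
Wexler's best replies: Basic→X; Plus→Z; Deluxe→Z.
The unique mutual best reply is (Plus, Z), giving (13, 15).
Wexler earns 15 sequentially versus 15 at the Nash outcome: unchanged.

unchanged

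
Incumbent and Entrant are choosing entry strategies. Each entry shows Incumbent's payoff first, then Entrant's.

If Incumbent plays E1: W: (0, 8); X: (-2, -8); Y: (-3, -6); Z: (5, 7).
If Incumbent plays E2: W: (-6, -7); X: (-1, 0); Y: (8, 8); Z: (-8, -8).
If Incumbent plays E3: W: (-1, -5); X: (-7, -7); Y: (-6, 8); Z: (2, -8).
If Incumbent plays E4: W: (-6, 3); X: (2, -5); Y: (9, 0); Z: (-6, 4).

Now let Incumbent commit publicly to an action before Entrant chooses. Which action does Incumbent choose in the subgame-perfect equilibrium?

Work backward from Entrant's decision.
- E1: Entrant compares 8, -8, -6, 7 and picks W; Incumbent would get 0.
- E2: Entrant compares -7, 0, 8, -8 and picks Y; Incumbent would get 8.
- E3: Entrant compares -5, -7, 8, -8 and picks Y; Incumbent would get -6.
- E4: Entrant compares 3, -5, 0, 4 and picks Z; Incumbent would get -6.
Maximizing over 0, 8, -6, -6, Incumbent chooses E2. Subgame-perfect outcome: (E2, Y) with payoffs (8, 8).

E2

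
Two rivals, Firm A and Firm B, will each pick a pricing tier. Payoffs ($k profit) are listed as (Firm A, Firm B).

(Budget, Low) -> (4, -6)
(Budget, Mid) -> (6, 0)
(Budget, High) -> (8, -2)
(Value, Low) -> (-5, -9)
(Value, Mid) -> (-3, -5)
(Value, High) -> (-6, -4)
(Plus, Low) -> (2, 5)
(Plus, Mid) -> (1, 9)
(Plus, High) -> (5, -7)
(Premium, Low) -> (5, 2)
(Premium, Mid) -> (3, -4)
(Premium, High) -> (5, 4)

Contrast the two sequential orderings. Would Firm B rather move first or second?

If Firm A leads: Firm B's best replies are Budget→Mid, Value→High, Plus→Mid, Premium→High; Firm A's induced payoffs 6, -6, 1, 5; outcome (Budget, Mid), payoffs (6, 0).
If Firm B leads: Firm A's best replies are Low→Premium, Mid→Budget, High→Budget; Firm B's induced payoffs 2, 0, -2; outcome (Premium, Low), payoffs (5, 2).
Firm B gets 2 moving first and 0 moving second, so Firm B prefers to move first.

first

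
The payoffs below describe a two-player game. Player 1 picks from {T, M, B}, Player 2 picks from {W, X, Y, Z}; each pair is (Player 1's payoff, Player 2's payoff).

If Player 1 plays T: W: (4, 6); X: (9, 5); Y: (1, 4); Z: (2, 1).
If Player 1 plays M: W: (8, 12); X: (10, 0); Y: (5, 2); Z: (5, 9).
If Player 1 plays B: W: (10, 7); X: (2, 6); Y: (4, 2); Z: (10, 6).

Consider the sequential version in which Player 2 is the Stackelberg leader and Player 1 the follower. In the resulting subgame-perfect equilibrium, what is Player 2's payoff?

Player 1 best-responds to each possible Player 2 move:
- W → Player 1 plays B (best of 4, 8, 10); Player 2 gets 7.
- X → Player 1 plays M (best of 9, 10, 2); Player 2 gets 0.
- Y → Player 1 plays M (best of 1, 5, 4); Player 2 gets 2.
- Z → Player 1 plays B (best of 2, 5, 10); Player 2 gets 6.
Among 7, 0, 2, 6, the best is 7 at W. Subgame-perfect outcome: (B, W) with payoffs (10, 7).

7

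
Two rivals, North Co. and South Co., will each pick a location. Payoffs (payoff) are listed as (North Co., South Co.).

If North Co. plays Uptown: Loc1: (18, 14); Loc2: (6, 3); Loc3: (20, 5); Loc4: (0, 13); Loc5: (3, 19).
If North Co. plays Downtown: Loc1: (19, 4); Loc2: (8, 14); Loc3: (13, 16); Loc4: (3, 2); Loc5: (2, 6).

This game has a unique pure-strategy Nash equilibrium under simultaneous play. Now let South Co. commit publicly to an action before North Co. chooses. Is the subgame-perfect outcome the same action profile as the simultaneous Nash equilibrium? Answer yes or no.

yes

Backward induction with South Co. moving first.
- Loc1: BR = Downtown, leader payoff 4.
- Loc2: BR = Downtown, leader payoff 14.
- Loc3: BR = Uptown, leader payoff 5.
- Loc4: BR = Downtown, leader payoff 2.
- Loc5: BR = Uptown, leader payoff 19.
Maximizing over 4, 14, 5, 2, 19, South Co. chooses Loc5. Subgame-perfect outcome: (Uptown, Loc5) with payoffs (3, 19).
Now find the simultaneous Nash equilibrium.
North Co.'s best replies: Loc1→Downtown; Loc2→Downtown; Loc3→Uptown; Loc4→Downtown; Loc5→Uptown.
South Co.'s best replies: Uptown→Loc5; Downtown→Loc3.
Only (Uptown, Loc5) has each player best-responding; Nash payoffs (3, 19).
Sequential outcome (Uptown, Loc5) coincides with the Nash profile (Uptown, Loc5).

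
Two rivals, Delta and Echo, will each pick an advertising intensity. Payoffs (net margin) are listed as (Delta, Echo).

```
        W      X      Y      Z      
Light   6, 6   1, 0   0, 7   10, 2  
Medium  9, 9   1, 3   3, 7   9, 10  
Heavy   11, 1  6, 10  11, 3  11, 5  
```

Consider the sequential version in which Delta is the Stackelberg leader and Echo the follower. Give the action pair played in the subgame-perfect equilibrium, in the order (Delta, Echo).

Backward induction with Delta moving first.
- Light: Echo compares 6, 0, 7, 2 and picks Y; Delta would get 0.
- Medium: Echo compares 9, 3, 7, 10 and picks Z; Delta would get 9.
- Heavy: Echo compares 1, 10, 3, 5 and picks X; Delta would get 6.
Maximizing over 0, 9, 6, Delta chooses Medium. Subgame-perfect outcome: (Medium, Z) with payoffs (9, 10).

(Medium, Z)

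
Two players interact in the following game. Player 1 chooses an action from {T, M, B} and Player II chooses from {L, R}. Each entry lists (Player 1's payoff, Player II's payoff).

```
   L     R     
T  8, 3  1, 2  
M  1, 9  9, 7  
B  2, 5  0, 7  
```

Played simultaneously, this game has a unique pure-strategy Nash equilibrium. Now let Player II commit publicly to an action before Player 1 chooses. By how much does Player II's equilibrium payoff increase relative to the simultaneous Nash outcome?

4

Backward induction with Player II moving first.
- L → Player 1 plays T (best of 8, 1, 2); Player II gets 3.
- R → Player 1 plays M (best of 1, 9, 0); Player II gets 7.
Maximizing over 3, 7, Player II chooses R. Subgame-perfect outcome: (M, R) with payoffs (9, 7).
Under simultaneous play:
Player 1's best replies: L→T; R→M.
Player II's best replies: T→L; M→L; B→R.
Only (T, L) has each player best-responding; Nash payoffs (8, 3).
Player II's commitment gain: 7 − 3 = 4.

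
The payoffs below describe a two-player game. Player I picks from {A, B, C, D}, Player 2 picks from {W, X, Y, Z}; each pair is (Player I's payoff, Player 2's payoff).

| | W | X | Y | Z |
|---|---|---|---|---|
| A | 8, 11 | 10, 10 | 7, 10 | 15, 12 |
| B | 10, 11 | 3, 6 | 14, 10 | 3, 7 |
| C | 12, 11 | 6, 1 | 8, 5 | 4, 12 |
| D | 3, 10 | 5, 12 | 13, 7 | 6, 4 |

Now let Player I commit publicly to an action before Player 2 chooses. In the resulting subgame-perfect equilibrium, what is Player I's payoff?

15

Backward induction with Player I moving first.
- A → Player 2 plays Z (best of 11, 10, 10, 12); Player I gets 15.
- B → Player 2 plays W (best of 11, 6, 10, 7); Player I gets 10.
- C → Player 2 plays Z (best of 11, 1, 5, 12); Player I gets 4.
- D → Player 2 plays X (best of 10, 12, 7, 4); Player I gets 5.
Maximizing over 15, 10, 4, 5, Player I chooses A. Subgame-perfect outcome: (A, Z) with payoffs (15, 12).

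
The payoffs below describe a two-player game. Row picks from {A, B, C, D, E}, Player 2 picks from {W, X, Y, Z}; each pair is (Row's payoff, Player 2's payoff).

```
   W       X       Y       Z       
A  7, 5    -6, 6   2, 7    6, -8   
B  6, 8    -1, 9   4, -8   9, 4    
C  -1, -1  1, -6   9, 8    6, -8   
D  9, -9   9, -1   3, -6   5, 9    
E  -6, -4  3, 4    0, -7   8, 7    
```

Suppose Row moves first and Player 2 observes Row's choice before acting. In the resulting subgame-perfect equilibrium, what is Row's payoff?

9

Solve by backward induction (Row leads).
- A: Player 2 compares 5, 6, 7, -8 and picks Y; Row would get 2.
- B: Player 2 compares 8, 9, -8, 4 and picks X; Row would get -1.
- C: Player 2 compares -1, -6, 8, -8 and picks Y; Row would get 9.
- D: Player 2 compares -9, -1, -6, 9 and picks Z; Row would get 5.
- E: Player 2 compares -4, 4, -7, 7 and picks Z; Row would get 8.
Maximizing over 2, -1, 9, 5, 8, Row chooses C. Subgame-perfect outcome: (C, Y) with payoffs (9, 8).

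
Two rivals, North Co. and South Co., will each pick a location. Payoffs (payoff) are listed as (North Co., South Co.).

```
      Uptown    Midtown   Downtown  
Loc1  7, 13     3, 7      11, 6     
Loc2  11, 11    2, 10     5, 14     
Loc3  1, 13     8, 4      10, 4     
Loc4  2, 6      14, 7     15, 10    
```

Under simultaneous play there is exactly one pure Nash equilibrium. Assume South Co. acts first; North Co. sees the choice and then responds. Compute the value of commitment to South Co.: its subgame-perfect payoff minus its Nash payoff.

1

Work backward from North Co.'s decision.
- Uptown → North Co. plays Loc2 (best of 7, 11, 1, 2); South Co. gets 11.
- Midtown → North Co. plays Loc4 (best of 3, 2, 8, 14); South Co. gets 7.
- Downtown → North Co. plays Loc4 (best of 11, 5, 10, 15); South Co. gets 10.
Maximizing over 11, 7, 10, South Co. chooses Uptown. Subgame-perfect outcome: (Loc2, Uptown) with payoffs (11, 11).
For the simultaneous game, intersect best replies.
North Co.'s best replies: Uptown→Loc2; Midtown→Loc4; Downtown→Loc4.
South Co.'s best replies: Loc1→Uptown; Loc2→Downtown; Loc3→Uptown; Loc4→Downtown.
Only (Loc4, Downtown) has each player best-responding; Nash payoffs (15, 10).
South Co.'s commitment gain: 11 − 10 = 1.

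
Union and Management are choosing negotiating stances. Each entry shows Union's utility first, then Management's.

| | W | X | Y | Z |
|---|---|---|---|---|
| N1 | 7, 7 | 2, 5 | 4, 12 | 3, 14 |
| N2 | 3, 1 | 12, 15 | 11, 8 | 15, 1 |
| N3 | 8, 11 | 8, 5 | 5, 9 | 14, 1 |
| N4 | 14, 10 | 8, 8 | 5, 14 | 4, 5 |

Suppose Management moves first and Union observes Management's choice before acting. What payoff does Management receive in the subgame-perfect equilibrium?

Union best-responds to each possible Management move:
- W: BR = N4, leader payoff 10.
- X: BR = N2, leader payoff 15.
- Y: BR = N2, leader payoff 8.
- Z: BR = N2, leader payoff 1.
Among 10, 15, 8, 1, the best is 15 at X. Subgame-perfect outcome: (N2, X) with payoffs (12, 15).

15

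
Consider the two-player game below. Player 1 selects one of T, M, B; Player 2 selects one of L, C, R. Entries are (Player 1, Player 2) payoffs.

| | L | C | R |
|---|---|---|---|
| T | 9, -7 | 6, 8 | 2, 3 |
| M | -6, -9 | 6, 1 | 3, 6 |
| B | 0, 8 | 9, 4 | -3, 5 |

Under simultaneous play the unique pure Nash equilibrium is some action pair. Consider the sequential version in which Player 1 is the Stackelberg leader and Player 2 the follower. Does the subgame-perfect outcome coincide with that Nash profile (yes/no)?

no

Backward induction with Player 1 moving first.
- T: BR = C, leader payoff 6.
- M: BR = R, leader payoff 3.
- B: BR = L, leader payoff 0.
Maximizing over 6, 3, 0, Player 1 chooses T. Subgame-perfect outcome: (T, C) with payoffs (6, 8).
Now find the simultaneous Nash equilibrium.
Player 1's best replies: L→T; C→B; R→M.
Player 2's best replies: T→C; M→R; B→L.
The unique mutual best reply is (M, R), giving (3, 6).
Sequential outcome (T, C) differs from the Nash profile (M, R).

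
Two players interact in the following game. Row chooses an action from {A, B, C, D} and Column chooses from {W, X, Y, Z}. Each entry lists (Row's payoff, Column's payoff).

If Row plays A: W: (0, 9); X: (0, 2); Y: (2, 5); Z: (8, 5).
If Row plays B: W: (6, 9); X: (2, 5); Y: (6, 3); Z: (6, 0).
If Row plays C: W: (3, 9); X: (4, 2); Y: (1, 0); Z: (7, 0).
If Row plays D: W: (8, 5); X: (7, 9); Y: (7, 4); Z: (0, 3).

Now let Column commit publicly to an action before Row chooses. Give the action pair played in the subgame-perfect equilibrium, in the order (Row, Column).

(D, X)

Backward induction with Column moving first.
- W: Row compares 0, 6, 3, 8 and picks D; Column would get 5.
- X: Row compares 0, 2, 4, 7 and picks D; Column would get 9.
- Y: Row compares 2, 6, 1, 7 and picks D; Column would get 4.
- Z: Row compares 8, 6, 7, 0 and picks A; Column would get 5.
Among 5, 9, 4, 5, the best is 9 at X. Subgame-perfect outcome: (D, X) with payoffs (7, 9).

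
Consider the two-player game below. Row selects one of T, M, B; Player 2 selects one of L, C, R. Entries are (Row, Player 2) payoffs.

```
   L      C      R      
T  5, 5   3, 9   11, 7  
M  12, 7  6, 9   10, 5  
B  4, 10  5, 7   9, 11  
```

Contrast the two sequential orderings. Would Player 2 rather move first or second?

second

If Row leads: Player 2's best replies are T→C, M→C, B→R; Row's induced payoffs 3, 6, 9; outcome (B, R), payoffs (9, 11).
If Player 2 leads: Row's best replies are L→M, C→M, R→T; Player 2's induced payoffs 7, 9, 7; outcome (M, C), payoffs (6, 9).
Player 2 gets 9 moving first and 11 moving second, so Player 2 prefers to move second.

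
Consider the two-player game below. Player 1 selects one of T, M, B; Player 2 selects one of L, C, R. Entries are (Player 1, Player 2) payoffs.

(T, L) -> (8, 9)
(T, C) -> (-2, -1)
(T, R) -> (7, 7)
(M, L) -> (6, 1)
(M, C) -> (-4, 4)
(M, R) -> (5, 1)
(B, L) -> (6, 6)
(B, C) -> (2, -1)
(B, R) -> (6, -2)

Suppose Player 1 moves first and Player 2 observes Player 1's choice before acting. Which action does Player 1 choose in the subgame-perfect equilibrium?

Player 2 best-responds to each possible Player 1 move:
- T → Player 2 plays L (best of 9, -1, 7); Player 1 gets 8.
- M → Player 2 plays C (best of 1, 4, 1); Player 1 gets -4.
- B → Player 2 plays L (best of 6, -1, -2); Player 1 gets 6.
Among 8, -4, 6, the best is 8 at T. Subgame-perfect outcome: (T, L) with payoffs (8, 9).

T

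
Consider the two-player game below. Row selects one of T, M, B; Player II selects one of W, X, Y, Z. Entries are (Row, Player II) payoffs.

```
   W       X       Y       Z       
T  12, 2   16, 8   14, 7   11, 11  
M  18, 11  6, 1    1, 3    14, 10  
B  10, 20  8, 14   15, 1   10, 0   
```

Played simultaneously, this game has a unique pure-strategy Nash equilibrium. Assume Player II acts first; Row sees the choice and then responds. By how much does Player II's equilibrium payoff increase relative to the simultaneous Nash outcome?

0

Solve by backward induction (Player II leads).
- W: Row compares 12, 18, 10 and picks M; Player II would get 11.
- X: Row compares 16, 6, 8 and picks T; Player II would get 8.
- Y: Row compares 14, 1, 15 and picks B; Player II would get 1.
- Z: Row compares 11, 14, 10 and picks M; Player II would get 10.
Player II's induced payoffs are 11, 8, 1, 10, so Player II commits to W. Subgame-perfect outcome: (M, W) with payoffs (18, 11).
For the simultaneous game, intersect best replies.
Row's best replies: W→M; X→T; Y→B; Z→M.
Player II's best replies: T→Z; M→W; B→W.
Only (M, W) has each player best-responding; Nash payoffs (18, 11).
Player II's commitment gain: 11 − 11 = 0.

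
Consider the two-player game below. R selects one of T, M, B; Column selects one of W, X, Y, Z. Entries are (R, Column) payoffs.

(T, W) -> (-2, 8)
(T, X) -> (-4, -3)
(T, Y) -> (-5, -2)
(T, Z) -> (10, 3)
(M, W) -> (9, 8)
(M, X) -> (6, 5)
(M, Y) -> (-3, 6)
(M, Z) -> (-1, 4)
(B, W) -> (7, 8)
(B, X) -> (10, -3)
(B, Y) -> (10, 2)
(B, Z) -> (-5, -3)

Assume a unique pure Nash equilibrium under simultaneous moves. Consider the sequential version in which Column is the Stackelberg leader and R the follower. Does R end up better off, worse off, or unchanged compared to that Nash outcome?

unchanged

Work backward from R's decision.
- W: R compares -2, 9, 7 and picks M; Column would get 8.
- X: R compares -4, 6, 10 and picks B; Column would get -3.
- Y: R compares -5, -3, 10 and picks B; Column would get 2.
- Z: R compares 10, -1, -5 and picks T; Column would get 3.
Among 8, -3, 2, 3, the best is 8 at W. Subgame-perfect outcome: (M, W) with payoffs (9, 8).
Now find the simultaneous Nash equilibrium.
R's best replies: W→M; X→B; Y→B; Z→T.
Column's best replies: T→W; M→W; B→W.
Only (M, W) has each player best-responding; Nash payoffs (9, 8).
R earns 9 sequentially versus 9 at the Nash outcome: unchanged.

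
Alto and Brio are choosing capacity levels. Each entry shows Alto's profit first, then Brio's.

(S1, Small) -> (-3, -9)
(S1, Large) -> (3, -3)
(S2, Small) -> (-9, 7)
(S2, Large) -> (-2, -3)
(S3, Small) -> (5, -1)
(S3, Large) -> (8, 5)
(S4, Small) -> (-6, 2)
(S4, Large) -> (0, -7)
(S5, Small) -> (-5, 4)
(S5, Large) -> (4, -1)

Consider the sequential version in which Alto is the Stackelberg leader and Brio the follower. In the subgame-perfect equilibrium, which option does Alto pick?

Solve by backward induction (Alto leads).
- S1: Brio compares -9, -3 and picks Large; Alto would get 3.
- S2: Brio compares 7, -3 and picks Small; Alto would get -9.
- S3: Brio compares -1, 5 and picks Large; Alto would get 8.
- S4: Brio compares 2, -7 and picks Small; Alto would get -6.
- S5: Brio compares 4, -1 and picks Small; Alto would get -5.
Maximizing over 3, -9, 8, -6, -5, Alto chooses S3. Subgame-perfect outcome: (S3, Large) with payoffs (8, 5).

S3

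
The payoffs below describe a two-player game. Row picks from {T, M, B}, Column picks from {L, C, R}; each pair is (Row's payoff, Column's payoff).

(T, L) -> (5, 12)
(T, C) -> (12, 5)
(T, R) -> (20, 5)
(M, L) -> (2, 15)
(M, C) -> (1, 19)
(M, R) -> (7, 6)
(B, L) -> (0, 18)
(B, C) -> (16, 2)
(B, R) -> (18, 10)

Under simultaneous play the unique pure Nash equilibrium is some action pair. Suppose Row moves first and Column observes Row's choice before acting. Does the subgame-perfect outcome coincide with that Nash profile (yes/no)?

Solve by backward induction (Row leads).
- T: BR = L, leader payoff 5.
- M: BR = C, leader payoff 1.
- B: BR = L, leader payoff 0.
Row's induced payoffs are 5, 1, 0, so Row commits to T. Subgame-perfect outcome: (T, L) with payoffs (5, 12).
Now find the simultaneous Nash equilibrium.
Row's best replies: L→T; C→B; R→T.
Column's best replies: T→L; M→C; B→L.
The unique mutual best reply is (T, L), giving (5, 12).
Sequential outcome (T, L) coincides with the Nash profile (T, L).

yes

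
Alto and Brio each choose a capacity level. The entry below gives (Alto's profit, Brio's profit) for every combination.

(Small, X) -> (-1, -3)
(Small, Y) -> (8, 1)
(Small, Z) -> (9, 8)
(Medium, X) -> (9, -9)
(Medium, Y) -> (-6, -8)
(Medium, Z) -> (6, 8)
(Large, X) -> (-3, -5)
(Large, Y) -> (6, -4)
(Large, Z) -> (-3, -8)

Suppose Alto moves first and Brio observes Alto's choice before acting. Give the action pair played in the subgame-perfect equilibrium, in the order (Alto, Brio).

Brio best-responds to each possible Alto move:
- Small: BR = Z, leader payoff 9.
- Medium: BR = Z, leader payoff 6.
- Large: BR = Y, leader payoff 6.
Maximizing over 9, 6, 6, Alto chooses Small. Subgame-perfect outcome: (Small, Z) with payoffs (9, 8).

(Small, Z)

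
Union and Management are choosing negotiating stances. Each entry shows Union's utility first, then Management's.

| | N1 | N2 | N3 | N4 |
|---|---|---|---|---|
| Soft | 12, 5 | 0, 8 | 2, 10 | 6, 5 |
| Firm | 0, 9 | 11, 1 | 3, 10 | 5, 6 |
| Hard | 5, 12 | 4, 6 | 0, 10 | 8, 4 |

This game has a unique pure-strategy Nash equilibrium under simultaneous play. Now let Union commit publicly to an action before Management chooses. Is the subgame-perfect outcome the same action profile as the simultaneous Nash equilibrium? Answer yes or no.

no

Solve by backward induction (Union leads).
- Soft → Management plays N3 (best of 5, 8, 10, 5); Union gets 2.
- Firm → Management plays N3 (best of 9, 1, 10, 6); Union gets 3.
- Hard → Management plays N1 (best of 12, 6, 10, 4); Union gets 5.
Among 2, 3, 5, the best is 5 at Hard. Subgame-perfect outcome: (Hard, N1) with payoffs (5, 12).
For the simultaneous game, intersect best replies.
Union's best replies: N1→Soft; N2→Firm; N3→Firm; N4→Hard.
Management's best replies: Soft→N3; Firm→N3; Hard→N1.
The unique mutual best reply is (Firm, N3), giving (3, 10).
Sequential outcome (Hard, N1) differs from the Nash profile (Firm, N3).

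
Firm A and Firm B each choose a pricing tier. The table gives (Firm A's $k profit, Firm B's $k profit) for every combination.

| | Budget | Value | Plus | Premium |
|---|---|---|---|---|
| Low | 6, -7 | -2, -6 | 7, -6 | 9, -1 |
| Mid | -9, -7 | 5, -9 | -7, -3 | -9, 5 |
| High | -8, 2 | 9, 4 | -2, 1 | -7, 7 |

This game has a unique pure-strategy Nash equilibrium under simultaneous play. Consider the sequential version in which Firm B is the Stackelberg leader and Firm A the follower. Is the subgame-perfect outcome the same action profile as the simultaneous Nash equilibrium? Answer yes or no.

no

Work backward from Firm A's decision.
- Budget: Firm A compares 6, -9, -8 and picks Low; Firm B would get -7.
- Value: Firm A compares -2, 5, 9 and picks High; Firm B would get 4.
- Plus: Firm A compares 7, -7, -2 and picks Low; Firm B would get -6.
- Premium: Firm A compares 9, -9, -7 and picks Low; Firm B would get -1.
Maximizing over -7, 4, -6, -1, Firm B chooses Value. Subgame-perfect outcome: (High, Value) with payoffs (9, 4).
For the simultaneous game, intersect best replies.
Firm A's best replies: Budget→Low; Value→High; Plus→Low; Premium→Low.
Firm B's best replies: Low→Premium; Mid→Premium; High→Premium.
Only (Low, Premium) has each player best-responding; Nash payoffs (9, -1).
Sequential outcome (High, Value) differs from the Nash profile (Low, Premium).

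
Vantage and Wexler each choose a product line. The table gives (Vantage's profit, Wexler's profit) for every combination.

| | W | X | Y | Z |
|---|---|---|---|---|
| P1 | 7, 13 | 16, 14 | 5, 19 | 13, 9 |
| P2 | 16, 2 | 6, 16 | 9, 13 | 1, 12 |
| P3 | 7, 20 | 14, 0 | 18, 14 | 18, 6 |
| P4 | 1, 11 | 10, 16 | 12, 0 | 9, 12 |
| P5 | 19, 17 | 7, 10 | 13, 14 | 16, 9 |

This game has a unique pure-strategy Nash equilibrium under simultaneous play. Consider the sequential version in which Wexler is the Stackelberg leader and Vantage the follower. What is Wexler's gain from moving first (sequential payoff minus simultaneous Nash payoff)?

0

Vantage best-responds to each possible Wexler move:
- W: BR = P5, leader payoff 17.
- X: BR = P1, leader payoff 14.
- Y: BR = P3, leader payoff 14.
- Z: BR = P3, leader payoff 6.
Maximizing over 17, 14, 14, 6, Wexler chooses W. Subgame-perfect outcome: (P5, W) with payoffs (19, 17).
For the simultaneous game, intersect best replies.
Vantage's best replies: W→P5; X→P1; Y→P3; Z→P3.
Wexler's best replies: P1→Y; P2→X; P3→W; P4→X; P5→W.
Only (P5, W) has each player best-responding; Nash payoffs (19, 17).
Wexler's commitment gain: 17 − 17 = 0.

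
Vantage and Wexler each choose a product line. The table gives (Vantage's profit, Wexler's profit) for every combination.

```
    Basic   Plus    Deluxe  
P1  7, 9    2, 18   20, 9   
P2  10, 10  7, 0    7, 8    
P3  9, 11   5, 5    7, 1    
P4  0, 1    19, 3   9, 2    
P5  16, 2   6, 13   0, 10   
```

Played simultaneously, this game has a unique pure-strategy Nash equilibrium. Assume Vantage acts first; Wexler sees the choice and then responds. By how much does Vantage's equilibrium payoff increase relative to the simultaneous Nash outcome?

Solve by backward induction (Vantage leads).
- P1: BR = Plus, leader payoff 2.
- P2: BR = Basic, leader payoff 10.
- P3: BR = Basic, leader payoff 9.
- P4: BR = Plus, leader payoff 19.
- P5: BR = Plus, leader payoff 6.
Vantage's induced payoffs are 2, 10, 9, 19, 6, so Vantage commits to P4. Subgame-perfect outcome: (P4, Plus) with payoffs (19, 3).
For the simultaneous game, intersect best replies.
Vantage's best replies: Basic→P5; Plus→P4; Deluxe→P1.
Wexler's best replies: P1→Plus; P2→Basic; P3→Basic; P4→Plus; P5→Plus.
Only (P4, Plus) has each player best-responding; Nash payoffs (19, 3).
Vantage's commitment gain: 19 − 19 = 0.

0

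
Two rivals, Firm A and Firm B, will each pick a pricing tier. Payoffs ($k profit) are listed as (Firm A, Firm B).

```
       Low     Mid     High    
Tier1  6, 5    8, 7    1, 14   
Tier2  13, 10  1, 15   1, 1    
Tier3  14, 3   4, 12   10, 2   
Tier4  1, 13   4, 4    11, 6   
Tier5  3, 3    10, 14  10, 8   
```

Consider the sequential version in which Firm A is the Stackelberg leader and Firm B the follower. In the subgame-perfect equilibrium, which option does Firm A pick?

Tier5

Solve by backward induction (Firm A leads).
- Tier1 → Firm B plays High (best of 5, 7, 14); Firm A gets 1.
- Tier2 → Firm B plays Mid (best of 10, 15, 1); Firm A gets 1.
- Tier3 → Firm B plays Mid (best of 3, 12, 2); Firm A gets 4.
- Tier4 → Firm B plays Low (best of 13, 4, 6); Firm A gets 1.
- Tier5 → Firm B plays Mid (best of 3, 14, 8); Firm A gets 10.
Among 1, 1, 4, 1, 10, the best is 10 at Tier5. Subgame-perfect outcome: (Tier5, Mid) with payoffs (10, 14).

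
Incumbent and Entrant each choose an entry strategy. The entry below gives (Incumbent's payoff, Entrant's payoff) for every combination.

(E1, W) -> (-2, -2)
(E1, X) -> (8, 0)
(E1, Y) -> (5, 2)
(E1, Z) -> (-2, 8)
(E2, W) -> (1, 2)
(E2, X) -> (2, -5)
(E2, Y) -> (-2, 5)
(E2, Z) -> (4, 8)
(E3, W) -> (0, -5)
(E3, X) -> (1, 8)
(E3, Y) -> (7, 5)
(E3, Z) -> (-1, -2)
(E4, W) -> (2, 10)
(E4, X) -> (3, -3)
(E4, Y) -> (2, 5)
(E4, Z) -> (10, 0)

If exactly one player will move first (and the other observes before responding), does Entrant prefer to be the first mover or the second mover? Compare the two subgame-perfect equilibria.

If Incumbent leads: Entrant's best replies are E1→Z, E2→Z, E3→X, E4→W; Incumbent's induced payoffs -2, 4, 1, 2; outcome (E2, Z), payoffs (4, 8).
If Entrant leads: Incumbent's best replies are W→E4, X→E1, Y→E3, Z→E4; Entrant's induced payoffs 10, 0, 5, 0; outcome (E4, W), payoffs (2, 10).
Entrant gets 10 moving first and 8 moving second, so Entrant prefers to move first.

first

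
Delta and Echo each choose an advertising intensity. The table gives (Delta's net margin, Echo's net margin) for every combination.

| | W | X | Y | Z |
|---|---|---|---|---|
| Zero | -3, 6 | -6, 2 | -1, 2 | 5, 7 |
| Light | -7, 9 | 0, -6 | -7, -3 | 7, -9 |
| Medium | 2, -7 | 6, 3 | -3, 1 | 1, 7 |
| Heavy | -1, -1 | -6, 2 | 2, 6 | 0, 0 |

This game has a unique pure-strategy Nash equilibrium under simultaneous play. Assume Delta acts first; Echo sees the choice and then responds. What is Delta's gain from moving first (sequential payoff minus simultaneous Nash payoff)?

Solve by backward induction (Delta leads).
- Zero: Echo compares 6, 2, 2, 7 and picks Z; Delta would get 5.
- Light: Echo compares 9, -6, -3, -9 and picks W; Delta would get -7.
- Medium: Echo compares -7, 3, 1, 7 and picks Z; Delta would get 1.
- Heavy: Echo compares -1, 2, 6, 0 and picks Y; Delta would get 2.
Among 5, -7, 1, 2, the best is 5 at Zero. Subgame-perfect outcome: (Zero, Z) with payoffs (5, 7).
Under simultaneous play:
Delta's best replies: W→Medium; X→Medium; Y→Heavy; Z→Light.
Echo's best replies: Zero→Z; Light→W; Medium→Z; Heavy→Y.
Only (Heavy, Y) has each player best-responding; Nash payoffs (2, 6).
Delta's commitment gain: 5 − 2 = 3.

3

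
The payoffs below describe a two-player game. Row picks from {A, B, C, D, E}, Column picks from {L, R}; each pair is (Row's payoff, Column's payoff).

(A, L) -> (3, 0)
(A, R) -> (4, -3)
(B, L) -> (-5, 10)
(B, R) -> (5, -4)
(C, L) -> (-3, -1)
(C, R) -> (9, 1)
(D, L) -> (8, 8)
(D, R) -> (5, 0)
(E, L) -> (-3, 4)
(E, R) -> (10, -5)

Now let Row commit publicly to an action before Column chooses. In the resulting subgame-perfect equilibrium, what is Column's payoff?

1

Backward induction with Row moving first.
- A: Column compares 0, -3 and picks L; Row would get 3.
- B: Column compares 10, -4 and picks L; Row would get -5.
- C: Column compares -1, 1 and picks R; Row would get 9.
- D: Column compares 8, 0 and picks L; Row would get 8.
- E: Column compares 4, -5 and picks L; Row would get -3.
Among 3, -5, 9, 8, -3, the best is 9 at C. Subgame-perfect outcome: (C, R) with payoffs (9, 1).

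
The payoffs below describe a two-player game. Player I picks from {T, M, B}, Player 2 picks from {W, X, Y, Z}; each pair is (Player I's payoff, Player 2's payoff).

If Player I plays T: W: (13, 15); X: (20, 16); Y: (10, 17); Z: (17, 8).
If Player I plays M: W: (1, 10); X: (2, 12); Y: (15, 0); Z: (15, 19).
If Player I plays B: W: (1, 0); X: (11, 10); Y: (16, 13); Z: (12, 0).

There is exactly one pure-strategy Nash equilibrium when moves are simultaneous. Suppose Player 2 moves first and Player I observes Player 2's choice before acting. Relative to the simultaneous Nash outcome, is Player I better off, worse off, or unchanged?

Player I best-responds to each possible Player 2 move:
- W: BR = T, leader payoff 15.
- X: BR = T, leader payoff 16.
- Y: BR = B, leader payoff 13.
- Z: BR = T, leader payoff 8.
Player 2's induced payoffs are 15, 16, 13, 8, so Player 2 commits to X. Subgame-perfect outcome: (T, X) with payoffs (20, 16).
Under simultaneous play:
Player I's best replies: W→T; X→T; Y→B; Z→T.
Player 2's best replies: T→Y; M→Z; B→Y.
The unique mutual best reply is (B, Y), giving (16, 13).
Player I earns 20 sequentially versus 16 at the Nash outcome: better off.

better off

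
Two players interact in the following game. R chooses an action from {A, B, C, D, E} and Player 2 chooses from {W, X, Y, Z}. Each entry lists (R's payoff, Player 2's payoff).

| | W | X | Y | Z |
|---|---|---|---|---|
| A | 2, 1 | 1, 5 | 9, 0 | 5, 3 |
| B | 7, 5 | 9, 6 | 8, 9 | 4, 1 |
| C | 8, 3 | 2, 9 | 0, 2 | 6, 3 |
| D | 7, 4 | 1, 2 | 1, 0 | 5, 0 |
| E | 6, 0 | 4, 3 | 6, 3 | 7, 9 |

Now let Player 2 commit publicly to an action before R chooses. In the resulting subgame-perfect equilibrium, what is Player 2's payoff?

9

Backward induction with Player 2 moving first.
- W: R compares 2, 7, 8, 7, 6 and picks C; Player 2 would get 3.
- X: R compares 1, 9, 2, 1, 4 and picks B; Player 2 would get 6.
- Y: R compares 9, 8, 0, 1, 6 and picks A; Player 2 would get 0.
- Z: R compares 5, 4, 6, 5, 7 and picks E; Player 2 would get 9.
Among 3, 6, 0, 9, the best is 9 at Z. Subgame-perfect outcome: (E, Z) with payoffs (7, 9).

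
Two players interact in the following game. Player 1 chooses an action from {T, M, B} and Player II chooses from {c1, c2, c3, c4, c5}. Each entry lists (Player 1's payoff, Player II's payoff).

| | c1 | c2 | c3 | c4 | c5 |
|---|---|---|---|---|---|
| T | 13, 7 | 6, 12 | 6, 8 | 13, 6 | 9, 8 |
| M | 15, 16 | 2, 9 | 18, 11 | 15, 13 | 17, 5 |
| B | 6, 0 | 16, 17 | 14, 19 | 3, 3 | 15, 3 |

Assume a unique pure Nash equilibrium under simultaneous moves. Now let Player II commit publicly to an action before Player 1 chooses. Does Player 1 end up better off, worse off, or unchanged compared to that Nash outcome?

Work backward from Player 1's decision.
- c1 → Player 1 plays M (best of 13, 15, 6); Player II gets 16.
- c2 → Player 1 plays B (best of 6, 2, 16); Player II gets 17.
- c3 → Player 1 plays M (best of 6, 18, 14); Player II gets 11.
- c4 → Player 1 plays M (best of 13, 15, 3); Player II gets 13.
- c5 → Player 1 plays M (best of 9, 17, 15); Player II gets 5.
Among 16, 17, 11, 13, 5, the best is 17 at c2. Subgame-perfect outcome: (B, c2) with payoffs (16, 17).
Now find the simultaneous Nash equilibrium.
Player 1's best replies: c1→M; c2→B; c3→M; c4→M; c5→M.
Player II's best replies: T→c2; M→c1; B→c3.
Only (M, c1) has each player best-responding; Nash payoffs (15, 16).
Player 1 earns 16 sequentially versus 15 at the Nash outcome: better off.

better off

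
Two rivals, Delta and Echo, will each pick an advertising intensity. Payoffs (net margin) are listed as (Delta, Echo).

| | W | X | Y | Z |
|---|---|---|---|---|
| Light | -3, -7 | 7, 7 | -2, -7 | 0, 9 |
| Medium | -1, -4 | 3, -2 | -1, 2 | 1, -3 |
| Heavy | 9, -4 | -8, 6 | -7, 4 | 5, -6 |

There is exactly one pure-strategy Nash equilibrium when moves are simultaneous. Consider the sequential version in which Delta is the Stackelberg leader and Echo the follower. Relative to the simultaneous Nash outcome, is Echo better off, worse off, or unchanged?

Work backward from Echo's decision.
- Light → Echo plays Z (best of -7, 7, -7, 9); Delta gets 0.
- Medium → Echo plays Y (best of -4, -2, 2, -3); Delta gets -1.
- Heavy → Echo plays X (best of -4, 6, 4, -6); Delta gets -8.
Delta's induced payoffs are 0, -1, -8, so Delta commits to Light. Subgame-perfect outcome: (Light, Z) with payoffs (0, 9).
Under simultaneous play:
Delta's best replies: W→Heavy; X→Light; Y→Medium; Z→Heavy.
Echo's best replies: Light→Z; Medium→Y; Heavy→X.
Only (Medium, Y) has each player best-responding; Nash payoffs (-1, 2).
Echo earns 9 sequentially versus 2 at the Nash outcome: better off.

better off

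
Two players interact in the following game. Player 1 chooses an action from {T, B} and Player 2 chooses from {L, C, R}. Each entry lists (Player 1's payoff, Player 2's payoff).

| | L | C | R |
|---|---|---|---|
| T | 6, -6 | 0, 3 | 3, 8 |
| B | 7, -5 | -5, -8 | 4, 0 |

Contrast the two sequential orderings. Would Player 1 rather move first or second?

first

If Player 1 leads: Player 2's best replies are T→R, B→R; Player 1's induced payoffs 3, 4; outcome (B, R), payoffs (4, 0).
If Player 2 leads: Player 1's best replies are L→B, C→T, R→B; Player 2's induced payoffs -5, 3, 0; outcome (T, C), payoffs (0, 3).
Player 1 gets 4 moving first and 0 moving second, so Player 1 prefers to move first.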